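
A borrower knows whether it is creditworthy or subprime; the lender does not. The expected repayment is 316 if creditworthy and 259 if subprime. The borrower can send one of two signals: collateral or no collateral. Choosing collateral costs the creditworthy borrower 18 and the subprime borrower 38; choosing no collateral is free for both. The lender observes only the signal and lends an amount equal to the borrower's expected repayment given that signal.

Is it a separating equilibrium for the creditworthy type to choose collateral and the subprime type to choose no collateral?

No

If types separate, collateral earns payment 316 and no collateral earns 259.
Creditworthy: collateral gives 316 − 18 = 298; no collateral gives 259 − 0 = 259. No deviation. ✓
Subprime: no collateral gives 259 − 0 = 259; collateral gives 316 − 38 = 278. Would deviate. ✗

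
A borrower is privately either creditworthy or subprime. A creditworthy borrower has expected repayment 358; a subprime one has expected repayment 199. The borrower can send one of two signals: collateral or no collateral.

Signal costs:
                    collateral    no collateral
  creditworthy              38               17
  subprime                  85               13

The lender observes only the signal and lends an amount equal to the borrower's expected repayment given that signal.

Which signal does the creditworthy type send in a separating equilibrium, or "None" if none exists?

None

Try creditworthy → collateral, subprime → no collateral:
  Under separation the lender infers type exactly: collateral → creditworthy (pays 358), no collateral → subprime (pays 199).
  Creditworthy: collateral gives 358 − 38 = 320; no collateral gives 199 − 17 = 182. No deviation. ✓
  Subprime: no collateral gives 199 − 13 = 186; collateral gives 358 − 85 = 273. Would deviate. ✗
Try creditworthy → no collateral, subprime → collateral:
  Under separation the lender infers type exactly: no collateral → creditworthy (pays 358), collateral → subprime (pays 199).
  Creditworthy: no collateral gives 358 − 17 = 341; collateral gives 199 − 38 = 161. No deviation. ✓
  Subprime: collateral gives 199 − 85 = 114; no collateral gives 358 − 13 = 345. Would deviate. ✗
Neither assignment is incentive-compatible.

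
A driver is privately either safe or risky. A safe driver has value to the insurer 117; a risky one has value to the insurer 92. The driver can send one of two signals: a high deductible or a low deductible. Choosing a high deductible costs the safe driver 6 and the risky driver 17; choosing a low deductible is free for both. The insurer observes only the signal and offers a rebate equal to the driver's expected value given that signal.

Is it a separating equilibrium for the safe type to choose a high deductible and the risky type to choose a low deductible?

If types separate, high deductible earns payment 117 and low deductible earns 92.
Safe: high deductible gives 117 − 6 = 111; low deductible gives 92 − 0 = 92. No deviation. ✓
Risky: low deductible gives 92 − 0 = 92; high deductible gives 117 − 17 = 100. Would deviate. ✗

No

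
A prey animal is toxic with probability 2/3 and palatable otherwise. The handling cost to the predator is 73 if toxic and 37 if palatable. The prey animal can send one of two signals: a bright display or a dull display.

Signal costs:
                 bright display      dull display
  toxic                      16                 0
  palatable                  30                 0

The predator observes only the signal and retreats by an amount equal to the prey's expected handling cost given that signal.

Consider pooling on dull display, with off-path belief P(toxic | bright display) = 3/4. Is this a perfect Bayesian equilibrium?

Yes

At the pooled signal (dull display) the predator holds the prior 2/3 and pays 2/3·73 + 1/3·37 = 61. Off-path (bright display) belief 3/4 gives 3/4·73 + 1/4·37 = 64.
Toxic: dull display gives 61 − 0 = 61; bright display gives 64 − 16 = 48. Stays. ✓
Palatable: dull display gives 61 − 0 = 61; bright display gives 64 − 30 = 34. Stays. ✓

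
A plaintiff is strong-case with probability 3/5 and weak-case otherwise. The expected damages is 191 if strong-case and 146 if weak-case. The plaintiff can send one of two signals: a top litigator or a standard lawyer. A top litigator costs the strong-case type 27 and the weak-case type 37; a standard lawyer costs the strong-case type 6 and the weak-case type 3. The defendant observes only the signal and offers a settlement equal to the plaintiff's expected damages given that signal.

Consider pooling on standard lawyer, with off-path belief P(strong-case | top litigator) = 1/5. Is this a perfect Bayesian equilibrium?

At the pooled signal (standard lawyer) the defendant holds the prior 3/5 and pays 3/5·191 + 2/5·146 = 173. Off-path (top litigator) belief 1/5 gives 1/5·191 + 4/5·146 = 155.
Strong-case: standard lawyer gives 173 − 6 = 167; top litigator gives 155 − 27 = 128. Stays. ✓
Weak-case: standard lawyer gives 173 − 3 = 170; top litigator gives 155 − 37 = 118. Stays. ✓

Yes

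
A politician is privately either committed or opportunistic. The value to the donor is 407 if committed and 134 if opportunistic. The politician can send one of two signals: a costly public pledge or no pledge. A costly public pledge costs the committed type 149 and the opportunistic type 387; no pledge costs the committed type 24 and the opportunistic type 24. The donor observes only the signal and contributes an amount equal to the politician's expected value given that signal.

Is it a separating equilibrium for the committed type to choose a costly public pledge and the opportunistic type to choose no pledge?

Yes

If types separate, pledge earns payment 407 and no pledge earns 134.
Committed: pledge gives 407 − 149 = 258; no pledge gives 134 − 24 = 110. No deviation. ✓
Opportunistic: no pledge gives 134 − 24 = 110; pledge gives 407 − 387 = 20. No deviation. ✓
Neither type gains from mimicking the other.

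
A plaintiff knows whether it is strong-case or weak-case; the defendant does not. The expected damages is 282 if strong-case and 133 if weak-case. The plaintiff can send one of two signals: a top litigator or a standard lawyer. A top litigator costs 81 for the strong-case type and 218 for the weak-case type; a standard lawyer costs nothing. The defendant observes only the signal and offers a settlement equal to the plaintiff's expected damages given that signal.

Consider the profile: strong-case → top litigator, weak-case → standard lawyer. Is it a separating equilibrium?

Yes

If types separate, top litigator earns payment 282 and standard lawyer earns 133.
Strong-case: top litigator gives 282 − 81 = 201; standard lawyer gives 133 − 0 = 133. No deviation. ✓
Weak-case: standard lawyer gives 133 − 0 = 133; top litigator gives 282 − 218 = 64. No deviation. ✓
Both incentive constraints hold.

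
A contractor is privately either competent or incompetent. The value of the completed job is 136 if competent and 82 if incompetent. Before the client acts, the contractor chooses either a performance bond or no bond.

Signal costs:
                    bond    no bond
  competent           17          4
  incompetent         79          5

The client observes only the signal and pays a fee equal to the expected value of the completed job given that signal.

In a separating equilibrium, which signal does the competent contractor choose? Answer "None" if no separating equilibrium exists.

bond

Try competent → bond, incompetent → no bond:
  Under separation the client infers type exactly: bond → competent (pays 136), no bond → incompetent (pays 82).
  Competent: bond gives 136 − 17 = 119; no bond gives 82 − 4 = 78. No deviation. ✓
  Incompetent: no bond gives 82 − 5 = 77; bond gives 136 − 79 = 57. No deviation. ✓
Both hold — the competent type sends bond.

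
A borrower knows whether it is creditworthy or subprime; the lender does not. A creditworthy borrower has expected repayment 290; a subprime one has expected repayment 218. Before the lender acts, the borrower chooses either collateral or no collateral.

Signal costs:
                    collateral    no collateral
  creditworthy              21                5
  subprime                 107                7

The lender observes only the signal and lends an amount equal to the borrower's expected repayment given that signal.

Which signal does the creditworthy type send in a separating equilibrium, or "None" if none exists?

Try creditworthy → collateral, subprime → no collateral:
  If types separate, collateral earns payment 290 and no collateral earns 218.
  Creditworthy: collateral gives 290 − 21 = 269; no collateral gives 218 − 5 = 213. No deviation. ✓
  Subprime: no collateral gives 218 − 7 = 211; collateral gives 290 − 107 = 183. No deviation. ✓
Both hold — the creditworthy type sends collateral.

collateral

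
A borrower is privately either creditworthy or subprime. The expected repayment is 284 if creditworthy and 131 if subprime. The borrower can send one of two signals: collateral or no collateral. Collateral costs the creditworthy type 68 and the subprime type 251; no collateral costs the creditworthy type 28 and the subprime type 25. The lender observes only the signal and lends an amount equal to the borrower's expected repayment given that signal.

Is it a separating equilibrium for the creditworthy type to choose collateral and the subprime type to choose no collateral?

If types separate, collateral earns payment 284 and no collateral earns 131.
Creditworthy: collateral gives 284 − 68 = 216; no collateral gives 131 − 28 = 103. No deviation. ✓
Subprime: no collateral gives 131 − 25 = 106; collateral gives 284 − 251 = 33. No deviation. ✓
Both incentive constraints hold.

Yes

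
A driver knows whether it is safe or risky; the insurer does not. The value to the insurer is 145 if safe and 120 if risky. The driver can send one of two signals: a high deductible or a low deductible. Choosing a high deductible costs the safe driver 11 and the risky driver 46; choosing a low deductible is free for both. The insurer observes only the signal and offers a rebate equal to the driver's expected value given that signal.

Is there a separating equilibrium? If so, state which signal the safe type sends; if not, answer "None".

Try safe → high deductible, risky → low deductible:
  If types separate, high deductible earns payment 145 and low deductible earns 120.
  Safe: high deductible gives 145 − 11 = 134; low deductible gives 120 − 0 = 120. No deviation. ✓
  Risky: low deductible gives 120 − 0 = 120; high deductible gives 145 − 46 = 99. No deviation. ✓
Both hold — the safe type sends high deductible.

high deductible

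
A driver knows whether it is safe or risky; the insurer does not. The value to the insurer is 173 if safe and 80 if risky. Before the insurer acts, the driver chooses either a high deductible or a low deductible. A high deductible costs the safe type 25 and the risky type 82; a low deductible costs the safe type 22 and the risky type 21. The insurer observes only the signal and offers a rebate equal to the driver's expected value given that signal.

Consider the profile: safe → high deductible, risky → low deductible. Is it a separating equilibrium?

No

If types separate, high deductible earns payment 173 and low deductible earns 80.
Safe: high deductible gives 173 − 25 = 148; low deductible gives 80 − 22 = 58. No deviation. ✓
Risky: low deductible gives 80 − 21 = 59; high deductible gives 173 − 82 = 91. Would deviate. ✗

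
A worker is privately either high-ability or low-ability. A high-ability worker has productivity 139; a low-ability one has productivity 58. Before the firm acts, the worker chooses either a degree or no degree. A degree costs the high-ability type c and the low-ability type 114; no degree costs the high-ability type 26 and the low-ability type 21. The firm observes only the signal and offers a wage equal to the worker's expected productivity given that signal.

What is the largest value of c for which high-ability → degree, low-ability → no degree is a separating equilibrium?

107

Under separation: degree → high-ability (pays 139); no degree → low-ability (pays 58).
Low-ability: 58 − 21 = 37 ≥ 139 − 114 = 25. Holds regardless of c. ✓
High-ability: 139 − c ≥ 58 − 26, so c ≤ 139 − 32 = 107.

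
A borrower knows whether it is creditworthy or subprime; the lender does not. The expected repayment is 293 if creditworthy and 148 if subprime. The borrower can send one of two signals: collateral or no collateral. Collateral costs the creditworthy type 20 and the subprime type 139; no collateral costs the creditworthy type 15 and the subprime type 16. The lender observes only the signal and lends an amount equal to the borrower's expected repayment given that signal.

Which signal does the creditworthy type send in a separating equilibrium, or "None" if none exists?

Try creditworthy → collateral, subprime → no collateral:
  If types separate, collateral earns payment 293 and no collateral earns 148.
  Creditworthy: collateral gives 293 − 20 = 273; no collateral gives 148 − 15 = 133. No deviation. ✓
  Subprime: no collateral gives 148 − 16 = 132; collateral gives 293 − 139 = 154. Would deviate. ✗
Try creditworthy → no collateral, subprime → collateral:
  If types separate, no collateral earns payment 293 and collateral earns 148.
  Creditworthy: no collateral gives 293 − 15 = 278; collateral gives 148 − 20 = 128. No deviation. ✓
  Subprime: collateral gives 148 − 139 = 9; no collateral gives 293 − 16 = 277. Would deviate. ✗
Neither assignment is incentive-compatible.

None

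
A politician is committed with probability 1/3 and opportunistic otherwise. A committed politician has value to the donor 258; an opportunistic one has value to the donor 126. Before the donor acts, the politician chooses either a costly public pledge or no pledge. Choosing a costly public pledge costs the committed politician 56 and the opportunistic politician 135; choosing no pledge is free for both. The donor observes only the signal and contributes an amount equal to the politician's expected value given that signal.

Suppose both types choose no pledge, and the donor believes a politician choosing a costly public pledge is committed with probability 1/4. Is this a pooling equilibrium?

Yes

At the pooled signal (no pledge) the donor holds the prior 1/3 and pays 1/3·258 + 2/3·126 = 170. Off-path (pledge) belief 1/4 gives 1/4·258 + 3/4·126 = 159.
Committed: no pledge gives 170 − 0 = 170; pledge gives 159 − 56 = 103. Stays. ✓
Opportunistic: no pledge gives 170 − 0 = 170; pledge gives 159 − 135 = 24. Stays. ✓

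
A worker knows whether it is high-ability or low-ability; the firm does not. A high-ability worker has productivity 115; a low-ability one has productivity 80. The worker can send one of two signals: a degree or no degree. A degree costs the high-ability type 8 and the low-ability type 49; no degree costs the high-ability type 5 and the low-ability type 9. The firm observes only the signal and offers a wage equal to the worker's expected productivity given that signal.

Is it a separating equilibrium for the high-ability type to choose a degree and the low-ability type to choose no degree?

Yes

If types separate, degree earns payment 115 and no degree earns 80.
High-ability: degree gives 115 − 8 = 107; no degree gives 80 − 5 = 75. No deviation. ✓
Low-ability: no degree gives 80 − 9 = 71; degree gives 115 − 49 = 66. No deviation. ✓
Neither type gains from mimicking the other.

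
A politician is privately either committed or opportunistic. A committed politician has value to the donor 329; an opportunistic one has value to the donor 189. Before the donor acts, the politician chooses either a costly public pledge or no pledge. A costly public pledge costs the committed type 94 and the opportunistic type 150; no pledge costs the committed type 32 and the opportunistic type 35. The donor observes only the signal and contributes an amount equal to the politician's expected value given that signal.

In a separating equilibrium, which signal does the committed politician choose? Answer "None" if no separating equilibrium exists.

Try committed → pledge, opportunistic → no pledge:
  If types separate, pledge earns payment 329 and no pledge earns 189.
  Committed: pledge gives 329 − 94 = 235; no pledge gives 189 − 32 = 157. No deviation. ✓
  Opportunistic: no pledge gives 189 − 35 = 154; pledge gives 329 − 150 = 179. Would deviate. ✗
Try committed → no pledge, opportunistic → pledge:
  If types separate, no pledge earns payment 329 and pledge earns 189.
  Committed: no pledge gives 329 − 32 = 297; pledge gives 189 − 94 = 95. No deviation. ✓
  Opportunistic: pledge gives 189 − 150 = 39; no pledge gives 329 − 35 = 294. Would deviate. ✗
Neither assignment is incentive-compatible.

None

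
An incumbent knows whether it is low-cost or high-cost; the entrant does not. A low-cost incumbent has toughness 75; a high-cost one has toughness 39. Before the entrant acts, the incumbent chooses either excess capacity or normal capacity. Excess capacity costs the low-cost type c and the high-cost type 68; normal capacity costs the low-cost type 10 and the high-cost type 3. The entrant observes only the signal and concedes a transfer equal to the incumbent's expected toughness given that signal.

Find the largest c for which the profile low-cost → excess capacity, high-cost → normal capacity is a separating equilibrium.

46

Under separation: excess capacity → low-cost (pays 75); normal capacity → high-cost (pays 39).
High-cost: 39 − 3 = 36 ≥ 75 − 68 = 7. Holds regardless of c. ✓
Low-cost: 75 − c ≥ 39 − 10, so c ≤ 75 − 29 = 46.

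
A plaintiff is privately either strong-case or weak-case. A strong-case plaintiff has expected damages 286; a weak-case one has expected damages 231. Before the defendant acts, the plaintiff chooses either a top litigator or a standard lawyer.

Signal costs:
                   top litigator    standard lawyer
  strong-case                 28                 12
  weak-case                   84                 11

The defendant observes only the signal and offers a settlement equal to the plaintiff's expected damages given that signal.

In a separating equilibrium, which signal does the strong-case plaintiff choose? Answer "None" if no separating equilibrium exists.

top litigator

Try strong-case → top litigator, weak-case → standard lawyer:
  Under separation the defendant infers type exactly: top litigator → strong-case (pays 286), standard lawyer → weak-case (pays 231).
  Strong-case: top litigator gives 286 − 28 = 258; standard lawyer gives 231 − 12 = 219. No deviation. ✓
  Weak-case: standard lawyer gives 231 − 11 = 220; top litigator gives 286 − 84 = 202. No deviation. ✓
Both hold — the strong-case type sends top litigator.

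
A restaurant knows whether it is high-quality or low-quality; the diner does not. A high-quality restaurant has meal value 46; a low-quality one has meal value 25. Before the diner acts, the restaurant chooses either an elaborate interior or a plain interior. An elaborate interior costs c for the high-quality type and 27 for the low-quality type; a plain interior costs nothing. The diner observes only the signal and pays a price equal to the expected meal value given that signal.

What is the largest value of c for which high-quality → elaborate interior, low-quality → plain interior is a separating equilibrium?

Under separation: elaborate interior → high-quality (pays 46); plain interior → low-quality (pays 25).
Low-quality: 25 − 0 = 25 ≥ 46 − 27 = 19. Holds regardless of c. ✓
High-quality: 46 − c ≥ 25 − 0, so c ≤ 46 − 25 = 21.

21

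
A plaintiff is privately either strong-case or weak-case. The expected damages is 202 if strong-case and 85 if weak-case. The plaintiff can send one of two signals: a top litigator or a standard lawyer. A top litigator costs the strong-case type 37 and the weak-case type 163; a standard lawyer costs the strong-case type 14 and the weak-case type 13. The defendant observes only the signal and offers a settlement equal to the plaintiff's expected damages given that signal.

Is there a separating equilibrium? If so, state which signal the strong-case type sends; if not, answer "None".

top litigator

Try strong-case → top litigator, weak-case → standard lawyer:
  Under separation the defendant infers type exactly: top litigator → strong-case (pays 202), standard lawyer → weak-case (pays 85).
  Strong-case: top litigator gives 202 − 37 = 165; standard lawyer gives 85 − 14 = 71. No deviation. ✓
  Weak-case: standard lawyer gives 85 − 13 = 72; top litigator gives 202 − 163 = 39. No deviation. ✓
Both hold — the strong-case type sends top litigator.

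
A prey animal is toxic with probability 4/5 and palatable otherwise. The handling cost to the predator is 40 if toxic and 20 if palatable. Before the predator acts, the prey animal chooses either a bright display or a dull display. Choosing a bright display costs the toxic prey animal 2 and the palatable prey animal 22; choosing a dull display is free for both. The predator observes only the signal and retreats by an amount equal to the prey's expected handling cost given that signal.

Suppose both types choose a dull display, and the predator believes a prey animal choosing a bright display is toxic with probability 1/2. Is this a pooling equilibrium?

Yes

At the pooled signal (dull display) the predator holds the prior 4/5 and pays 4/5·40 + 1/5·20 = 36. Off-path (bright display) belief 1/2 gives 1/2·40 + 1/2·20 = 30.
Toxic: dull display gives 36 − 0 = 36; bright display gives 30 − 2 = 28. Stays. ✓
Palatable: dull display gives 36 − 0 = 36; bright display gives 30 − 22 = 8. Stays. ✓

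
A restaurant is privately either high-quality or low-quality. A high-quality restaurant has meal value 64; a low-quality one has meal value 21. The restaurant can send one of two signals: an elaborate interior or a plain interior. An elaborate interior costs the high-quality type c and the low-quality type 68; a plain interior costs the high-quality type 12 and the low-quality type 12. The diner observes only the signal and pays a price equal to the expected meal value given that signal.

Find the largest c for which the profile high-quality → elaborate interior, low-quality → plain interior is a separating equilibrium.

Under separation: elaborate interior → high-quality (pays 64); plain interior → low-quality (pays 21).
Low-quality: 21 − 12 = 9 ≥ 64 − 68 = -4. Holds regardless of c. ✓
High-quality: 64 − c ≥ 21 − 12, so c ≤ 64 − 9 = 55.

55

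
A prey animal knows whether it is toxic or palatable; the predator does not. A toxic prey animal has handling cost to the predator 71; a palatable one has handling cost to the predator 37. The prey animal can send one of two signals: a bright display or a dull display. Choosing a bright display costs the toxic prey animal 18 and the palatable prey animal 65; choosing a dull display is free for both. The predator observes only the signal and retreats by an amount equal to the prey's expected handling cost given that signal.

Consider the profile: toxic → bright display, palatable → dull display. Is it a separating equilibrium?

Under separation the predator infers type exactly: bright display → toxic (pays 71), dull display → palatable (pays 37).
Toxic: bright display gives 71 − 18 = 53; dull display gives 37 − 0 = 37. No deviation. ✓
Palatable: dull display gives 37 − 0 = 37; bright display gives 71 − 65 = 6. No deviation. ✓
Neither type gains from mimicking the other.

Yes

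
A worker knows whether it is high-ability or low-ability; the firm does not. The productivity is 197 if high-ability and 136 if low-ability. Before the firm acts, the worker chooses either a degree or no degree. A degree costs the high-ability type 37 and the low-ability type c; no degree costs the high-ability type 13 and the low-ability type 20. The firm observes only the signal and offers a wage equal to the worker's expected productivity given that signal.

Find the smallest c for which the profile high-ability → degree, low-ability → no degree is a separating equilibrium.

Under separation: degree → high-ability (pays 197); no degree → low-ability (pays 136).
High-ability: 197 − 37 = 160 ≥ 136 − 13 = 123. Holds regardless of c. ✓
Low-ability: 136 − 20 ≥ 197 − c, so c ≥ 197 − 116 = 81.

81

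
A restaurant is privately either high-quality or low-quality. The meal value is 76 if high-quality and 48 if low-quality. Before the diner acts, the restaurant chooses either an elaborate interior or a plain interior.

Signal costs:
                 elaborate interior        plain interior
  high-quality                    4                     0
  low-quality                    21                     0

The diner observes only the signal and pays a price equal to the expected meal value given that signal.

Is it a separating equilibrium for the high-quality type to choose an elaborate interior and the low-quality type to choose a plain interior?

No

If types separate, elaborate interior earns payment 76 and plain interior earns 48.
High-quality: elaborate interior gives 76 − 4 = 72; plain interior gives 48 − 0 = 48. No deviation. ✓
Low-quality: plain interior gives 48 − 0 = 48; elaborate interior gives 76 − 21 = 55. Would deviate. ✗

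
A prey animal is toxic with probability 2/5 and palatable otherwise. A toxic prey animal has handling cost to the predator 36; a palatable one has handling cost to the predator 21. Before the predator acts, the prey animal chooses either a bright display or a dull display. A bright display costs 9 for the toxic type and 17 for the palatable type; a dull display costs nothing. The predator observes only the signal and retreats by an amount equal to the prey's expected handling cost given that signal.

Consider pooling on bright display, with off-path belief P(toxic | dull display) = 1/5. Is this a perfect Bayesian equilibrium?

No

At the pooled signal (bright display) the predator holds the prior 2/5 and pays 2/5·36 + 3/5·21 = 27. Off-path (dull display) belief 1/5 gives 1/5·36 + 4/5·21 = 24.
Toxic: bright display gives 27 − 9 = 18; dull display gives 24 − 0 = 24. Deviates. ✗
Palatable: bright display gives 27 − 17 = 10; dull display gives 24 − 0 = 24. Deviates. ✗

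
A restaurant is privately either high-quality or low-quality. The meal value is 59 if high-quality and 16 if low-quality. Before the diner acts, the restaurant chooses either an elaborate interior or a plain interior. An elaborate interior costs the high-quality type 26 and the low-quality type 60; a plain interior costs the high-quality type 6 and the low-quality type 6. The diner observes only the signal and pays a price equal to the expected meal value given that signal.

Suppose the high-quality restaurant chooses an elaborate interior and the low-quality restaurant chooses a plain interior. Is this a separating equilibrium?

Under separation the diner infers type exactly: elaborate interior → high-quality (pays 59), plain interior → low-quality (pays 16).
High-quality: elaborate interior gives 59 − 26 = 33; plain interior gives 16 − 6 = 10. No deviation. ✓
Low-quality: plain interior gives 16 − 6 = 10; elaborate interior gives 59 − 60 = -1. No deviation. ✓
Neither type gains from mimicking the other.

Yes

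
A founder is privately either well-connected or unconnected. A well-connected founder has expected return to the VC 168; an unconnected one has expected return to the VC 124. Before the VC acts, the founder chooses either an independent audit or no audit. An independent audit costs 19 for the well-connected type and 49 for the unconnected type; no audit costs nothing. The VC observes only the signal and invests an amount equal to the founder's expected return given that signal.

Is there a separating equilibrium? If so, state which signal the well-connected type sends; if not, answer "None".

audit

Try well-connected → audit, unconnected → no audit:
  Under separation the VC infers type exactly: audit → well-connected (pays 168), no audit → unconnected (pays 124).
  Well-connected: audit gives 168 − 19 = 149; no audit gives 124 − 0 = 124. No deviation. ✓
  Unconnected: no audit gives 124 − 0 = 124; audit gives 168 − 49 = 119. No deviation. ✓
Both hold — the well-connected type sends audit.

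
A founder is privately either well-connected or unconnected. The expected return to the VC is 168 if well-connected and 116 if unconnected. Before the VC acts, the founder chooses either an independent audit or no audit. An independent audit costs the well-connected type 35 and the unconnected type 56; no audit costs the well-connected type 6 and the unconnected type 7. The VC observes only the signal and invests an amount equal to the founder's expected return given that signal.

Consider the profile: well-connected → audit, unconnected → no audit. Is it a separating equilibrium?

Under separation the VC infers type exactly: audit → well-connected (pays 168), no audit → unconnected (pays 116).
Well-connected: audit gives 168 − 35 = 133; no audit gives 116 − 6 = 110. No deviation. ✓
Unconnected: no audit gives 116 − 7 = 109; audit gives 168 − 56 = 112. Would deviate. ✗

No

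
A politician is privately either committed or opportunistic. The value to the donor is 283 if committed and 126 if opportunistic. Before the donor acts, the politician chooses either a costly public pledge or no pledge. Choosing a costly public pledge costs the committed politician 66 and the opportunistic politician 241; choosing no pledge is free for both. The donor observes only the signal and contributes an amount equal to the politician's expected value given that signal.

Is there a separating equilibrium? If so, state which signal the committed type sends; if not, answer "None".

pledge

Try committed → pledge, opportunistic → no pledge:
  Under separation the donor infers type exactly: pledge → committed (pays 283), no pledge → opportunistic (pays 126).
  Committed: pledge gives 283 − 66 = 217; no pledge gives 126 − 0 = 126. No deviation. ✓
  Opportunistic: no pledge gives 126 − 0 = 126; pledge gives 283 − 241 = 42. No deviation. ✓
Both hold — the committed type sends pledge.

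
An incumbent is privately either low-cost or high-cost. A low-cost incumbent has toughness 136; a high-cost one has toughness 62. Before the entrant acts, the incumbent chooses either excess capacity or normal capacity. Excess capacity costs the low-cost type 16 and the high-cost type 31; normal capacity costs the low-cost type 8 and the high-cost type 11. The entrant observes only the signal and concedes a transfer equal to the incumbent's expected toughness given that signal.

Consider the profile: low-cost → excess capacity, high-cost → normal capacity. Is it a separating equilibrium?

If types separate, excess capacity earns payment 136 and normal capacity earns 62.
Low-cost: excess capacity gives 136 − 16 = 120; normal capacity gives 62 − 8 = 54. No deviation. ✓
High-cost: normal capacity gives 62 − 11 = 51; excess capacity gives 136 − 31 = 105. Would deviate. ✗

No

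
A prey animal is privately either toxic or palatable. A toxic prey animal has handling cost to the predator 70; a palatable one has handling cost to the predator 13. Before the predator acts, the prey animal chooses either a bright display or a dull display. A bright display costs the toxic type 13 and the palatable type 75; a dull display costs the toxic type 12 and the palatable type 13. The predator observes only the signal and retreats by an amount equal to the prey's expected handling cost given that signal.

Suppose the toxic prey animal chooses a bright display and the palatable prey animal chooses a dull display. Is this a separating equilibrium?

Yes

If types separate, bright display earns payment 70 and dull display earns 13.
Toxic: bright display gives 70 − 13 = 57; dull display gives 13 − 12 = 1. No deviation. ✓
Palatable: dull display gives 13 − 13 = 0; bright display gives 70 − 75 = -5. No deviation. ✓
Both incentive constraints hold.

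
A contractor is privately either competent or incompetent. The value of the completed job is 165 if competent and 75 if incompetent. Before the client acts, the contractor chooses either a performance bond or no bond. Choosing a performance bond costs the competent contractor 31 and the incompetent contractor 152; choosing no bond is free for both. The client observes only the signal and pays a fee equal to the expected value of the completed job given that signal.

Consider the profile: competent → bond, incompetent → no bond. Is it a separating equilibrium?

Yes

If types separate, bond earns payment 165 and no bond earns 75.
Competent: bond gives 165 − 31 = 134; no bond gives 75 − 0 = 75. No deviation. ✓
Incompetent: no bond gives 75 − 0 = 75; bond gives 165 − 152 = 13. No deviation. ✓
Both incentive constraints hold.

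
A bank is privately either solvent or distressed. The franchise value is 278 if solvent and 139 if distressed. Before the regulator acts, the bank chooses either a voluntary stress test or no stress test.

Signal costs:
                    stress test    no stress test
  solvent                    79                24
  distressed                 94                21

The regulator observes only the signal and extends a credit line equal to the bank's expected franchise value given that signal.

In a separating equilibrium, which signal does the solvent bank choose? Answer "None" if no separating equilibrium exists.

None

Try solvent → stress test, distressed → no stress test:
  Under separation the regulator infers type exactly: stress test → solvent (pays 278), no stress test → distressed (pays 139).
  Solvent: stress test gives 278 − 79 = 199; no stress test gives 139 − 24 = 115. No deviation. ✓
  Distressed: no stress test gives 139 − 21 = 118; stress test gives 278 − 94 = 184. Would deviate. ✗
Try solvent → no stress test, distressed → stress test:
  Under separation the regulator infers type exactly: no stress test → solvent (pays 278), stress test → distressed (pays 139).
  Solvent: no stress test gives 278 − 24 = 254; stress test gives 139 − 79 = 60. No deviation. ✓
  Distressed: stress test gives 139 − 94 = 45; no stress test gives 278 − 21 = 257. Would deviate. ✗
Neither assignment is incentive-compatible.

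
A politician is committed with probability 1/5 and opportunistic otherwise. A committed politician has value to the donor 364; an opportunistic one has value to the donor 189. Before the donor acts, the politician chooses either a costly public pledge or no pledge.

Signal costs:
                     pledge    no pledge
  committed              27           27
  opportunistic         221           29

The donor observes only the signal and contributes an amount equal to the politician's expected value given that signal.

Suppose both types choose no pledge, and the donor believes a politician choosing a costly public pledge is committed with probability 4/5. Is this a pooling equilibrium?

On the equilibrium path (no pledge) the donor holds the prior 1/5 and pays 1/5·364 + 4/5·189 = 224. Off-path (pledge) belief 4/5 gives 4/5·364 + 1/5·189 = 329.
Committed: no pledge gives 224 − 27 = 197; pledge gives 329 − 27 = 302. Deviates. ✗
Opportunistic: no pledge gives 224 − 29 = 195; pledge gives 329 − 221 = 108. Stays. ✓

No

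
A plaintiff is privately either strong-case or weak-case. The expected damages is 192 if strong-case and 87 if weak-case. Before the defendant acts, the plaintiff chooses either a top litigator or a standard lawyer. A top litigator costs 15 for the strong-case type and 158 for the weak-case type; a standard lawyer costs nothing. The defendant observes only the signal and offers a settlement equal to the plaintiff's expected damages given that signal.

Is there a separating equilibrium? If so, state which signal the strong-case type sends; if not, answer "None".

Try strong-case → top litigator, weak-case → standard lawyer:
  Under separation the defendant infers type exactly: top litigator → strong-case (pays 192), standard lawyer → weak-case (pays 87).
  Strong-case: top litigator gives 192 − 15 = 177; standard lawyer gives 87 − 0 = 87. No deviation. ✓
  Weak-case: standard lawyer gives 87 − 0 = 87; top litigator gives 192 − 158 = 34. No deviation. ✓
Both hold — the strong-case type sends top litigator.

top litigator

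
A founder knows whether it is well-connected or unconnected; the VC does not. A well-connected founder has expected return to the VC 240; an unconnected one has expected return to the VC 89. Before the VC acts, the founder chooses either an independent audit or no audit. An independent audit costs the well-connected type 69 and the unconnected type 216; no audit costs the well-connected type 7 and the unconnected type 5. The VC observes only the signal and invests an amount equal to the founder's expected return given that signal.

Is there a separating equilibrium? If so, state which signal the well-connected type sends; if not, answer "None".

Try well-connected → audit, unconnected → no audit:
  Under separation the VC infers type exactly: audit → well-connected (pays 240), no audit → unconnected (pays 89).
  Well-connected: audit gives 240 − 69 = 171; no audit gives 89 − 7 = 82. No deviation. ✓
  Unconnected: no audit gives 89 − 5 = 84; audit gives 240 − 216 = 24. No deviation. ✓
Both hold — the well-connected type sends audit.

audit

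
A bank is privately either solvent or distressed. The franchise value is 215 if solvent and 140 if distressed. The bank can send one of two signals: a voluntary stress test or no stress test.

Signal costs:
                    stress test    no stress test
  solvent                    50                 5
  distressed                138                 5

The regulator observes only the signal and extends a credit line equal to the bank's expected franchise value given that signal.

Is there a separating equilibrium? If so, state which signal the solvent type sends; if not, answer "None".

Try solvent → stress test, distressed → no stress test:
  If types separate, stress test earns payment 215 and no stress test earns 140.
  Solvent: stress test gives 215 − 50 = 165; no stress test gives 140 − 5 = 135. No deviation. ✓
  Distressed: no stress test gives 140 − 5 = 135; stress test gives 215 − 138 = 77. No deviation. ✓
Both hold — the solvent type sends stress test.

stress test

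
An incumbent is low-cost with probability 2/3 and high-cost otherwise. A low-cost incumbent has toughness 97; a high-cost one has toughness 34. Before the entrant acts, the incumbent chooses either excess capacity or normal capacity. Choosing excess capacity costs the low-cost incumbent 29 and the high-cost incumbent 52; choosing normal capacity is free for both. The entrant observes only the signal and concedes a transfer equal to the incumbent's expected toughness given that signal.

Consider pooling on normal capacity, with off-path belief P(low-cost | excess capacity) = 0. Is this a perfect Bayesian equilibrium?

On the equilibrium path (normal capacity) the entrant holds the prior 2/3 and pays 2/3·97 + 1/3·34 = 76. Off-path (excess capacity) belief 0 gives 0·97 + 1·34 = 34.
Low-cost: normal capacity gives 76 − 0 = 76; excess capacity gives 34 − 29 = 5. Stays. ✓
High-cost: normal capacity gives 76 − 0 = 76; excess capacity gives 34 − 52 = -18. Stays. ✓
Beliefs are Bayes-consistent on-path and both types best-respond.

Yes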